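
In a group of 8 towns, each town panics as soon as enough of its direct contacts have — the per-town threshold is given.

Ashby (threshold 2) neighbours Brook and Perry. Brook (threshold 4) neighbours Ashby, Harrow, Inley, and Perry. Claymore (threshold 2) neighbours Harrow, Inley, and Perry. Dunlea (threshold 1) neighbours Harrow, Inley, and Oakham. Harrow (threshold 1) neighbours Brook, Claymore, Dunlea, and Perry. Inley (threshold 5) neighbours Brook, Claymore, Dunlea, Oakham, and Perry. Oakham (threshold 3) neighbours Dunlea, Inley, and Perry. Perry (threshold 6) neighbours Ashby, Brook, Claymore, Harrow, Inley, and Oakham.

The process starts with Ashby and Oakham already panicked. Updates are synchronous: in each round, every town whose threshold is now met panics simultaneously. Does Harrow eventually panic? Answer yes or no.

yes

Round 1 — Ashby, Oakham panic (initial).
Round 2 — checking thresholds:
  Brook: 1 of 4 neighbours < 4, not yet.
  Dunlea: 1 of 3 neighbours ≥ 1, panics.
  Inley: 1 of 5 neighbours < 5, not yet.
  Perry: 2 of 6 neighbours < 6, not yet.
Round 3 — checking thresholds:
  Brook: 1 of 4 neighbours < 4, not yet.
  Harrow: 1 of 4 neighbours ≥ 1, panics.
  Inley: 2 of 5 neighbours < 5, not yet.
  Perry: 2 of 6 neighbours < 6, not yet.
Round 4 — no new panics; cascade stops.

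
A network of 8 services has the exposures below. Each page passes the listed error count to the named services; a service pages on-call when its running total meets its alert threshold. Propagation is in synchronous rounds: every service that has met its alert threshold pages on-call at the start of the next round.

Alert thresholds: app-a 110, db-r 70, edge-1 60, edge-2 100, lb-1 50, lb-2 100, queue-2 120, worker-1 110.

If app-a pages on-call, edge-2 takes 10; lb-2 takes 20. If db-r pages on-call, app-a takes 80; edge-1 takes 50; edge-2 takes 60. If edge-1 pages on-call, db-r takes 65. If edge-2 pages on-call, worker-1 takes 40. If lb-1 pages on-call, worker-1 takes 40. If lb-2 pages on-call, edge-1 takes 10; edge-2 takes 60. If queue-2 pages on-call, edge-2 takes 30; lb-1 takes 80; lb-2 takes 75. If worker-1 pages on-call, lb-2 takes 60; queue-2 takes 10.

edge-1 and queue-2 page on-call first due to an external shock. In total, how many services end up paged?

Round 1 — edge-1, queue-2 page on-call (initial).
  db-r: +65 → 65 < 70
  edge-2: +30 → 30 < 100
  lb-1: +80 → 80 ≥ 50
  lb-2: +75 → 75 < 100
Round 2 — lb-1 pages on-call.
  worker-1: +40 → 40 < 110
No further pages.

3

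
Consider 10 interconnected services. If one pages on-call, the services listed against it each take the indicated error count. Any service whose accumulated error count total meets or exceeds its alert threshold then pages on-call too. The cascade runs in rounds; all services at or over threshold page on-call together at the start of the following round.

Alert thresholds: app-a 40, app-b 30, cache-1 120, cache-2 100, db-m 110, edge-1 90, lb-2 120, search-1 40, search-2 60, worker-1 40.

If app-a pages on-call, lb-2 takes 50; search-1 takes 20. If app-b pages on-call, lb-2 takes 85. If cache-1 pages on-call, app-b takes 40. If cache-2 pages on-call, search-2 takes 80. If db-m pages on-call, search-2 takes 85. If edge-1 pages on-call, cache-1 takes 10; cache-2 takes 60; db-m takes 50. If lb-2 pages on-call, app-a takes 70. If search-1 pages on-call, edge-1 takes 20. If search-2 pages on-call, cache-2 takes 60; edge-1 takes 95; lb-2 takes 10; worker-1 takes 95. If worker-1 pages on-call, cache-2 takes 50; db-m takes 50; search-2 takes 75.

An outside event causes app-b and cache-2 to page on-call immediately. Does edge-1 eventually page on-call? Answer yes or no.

yes

Round 1 — app-b, cache-2 page on-call (initial).
  lb-2: +85 → 85 < 120
  search-2: +80 → 80 ≥ 60
Round 2 — search-2 pages on-call.
  edge-1: +95 → 95 ≥ 90
  lb-2: +10 → 95 < 120
  worker-1: +95 → 95 ≥ 40
Round 3 — edge-1, worker-1 page on-call.
  cache-1: +10 → 10 < 120
  db-m: +50+50 → 100 < 110
No further pages.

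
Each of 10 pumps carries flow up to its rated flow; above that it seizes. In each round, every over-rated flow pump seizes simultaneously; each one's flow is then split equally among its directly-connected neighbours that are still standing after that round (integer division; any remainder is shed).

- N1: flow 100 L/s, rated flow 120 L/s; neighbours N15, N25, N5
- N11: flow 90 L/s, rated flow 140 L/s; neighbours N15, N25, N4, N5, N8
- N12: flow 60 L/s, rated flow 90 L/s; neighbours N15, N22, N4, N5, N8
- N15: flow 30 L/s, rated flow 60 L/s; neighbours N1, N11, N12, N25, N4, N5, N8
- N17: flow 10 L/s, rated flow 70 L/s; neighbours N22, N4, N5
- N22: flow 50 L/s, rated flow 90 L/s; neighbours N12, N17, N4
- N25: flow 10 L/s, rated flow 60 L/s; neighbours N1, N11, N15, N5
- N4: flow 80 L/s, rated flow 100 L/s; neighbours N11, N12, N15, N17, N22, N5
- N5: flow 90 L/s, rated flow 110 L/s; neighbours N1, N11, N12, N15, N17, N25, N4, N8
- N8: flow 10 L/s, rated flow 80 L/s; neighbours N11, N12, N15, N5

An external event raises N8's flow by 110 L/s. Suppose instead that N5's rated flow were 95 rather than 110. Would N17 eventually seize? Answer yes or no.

With N5's rated flow at 95:
Round 1 — N8 at 120 > 80. N8 seizes.
  N8 sheds 120 L/s to N11, N12, N15, N5: 30 each.
    N11: 90+30 = 120 ≤ 140
    N12: 60+30 = 90 ≤ 90
    N15: 30+30 = 60 ≤ 60
    N5: 90+30 = 120 > 95
Round 2 — N5 seizes.
  N5 sheds 120 L/s to N1, N11, N12, N15, N17, N25, N4: 17 each (1 lost).
    N1: 100+17 = 117 ≤ 120
    N11: 120+17 = 137 ≤ 140
    N12: 90+17 = 107 > 90
    N15: 60+17 = 77 > 60
    N17: 10+17 = 27 ≤ 70
    N25: 10+17 = 27 ≤ 60
    N4: 80+17 = 97 ≤ 100
Round 3 — N12, N15 seize.
  N12 sheds 107 L/s to N22, N4: 53 each (1 lost).
    N22: 50+53 = 103 > 90
    N4: 97+53 = 150 > 100
  N15 sheds 77 L/s to N1, N11, N25, N4: 19 each (1 lost).
    N1: 117+19 = 136 > 120
    N11: 137+19 = 156 > 140
    N25: 27+19 = 46 ≤ 60
    N4: 150+19 = 169 > 100
Round 4 — N1, N11, N22, N4 seize.
  N1 sheds 136 L/s to N25: 136 each.
    N25: 46+136 = 182 > 60
  N11 sheds 156 L/s to N25: 156 each.
    N25: 182+156 = 338 > 60
  N22 sheds 103 L/s to N17: 103 each.
    N17: 27+103 = 130 > 70
  N4 sheds 169 L/s to N17: 169 each.
    N17: 130+169 = 299 > 70
Round 5 — N17, N25 seize.
  N17 sheds 299 L/s: no online neighbours, lost.
  N25 sheds 338 L/s: no online neighbours, lost.
No further seizures.

yes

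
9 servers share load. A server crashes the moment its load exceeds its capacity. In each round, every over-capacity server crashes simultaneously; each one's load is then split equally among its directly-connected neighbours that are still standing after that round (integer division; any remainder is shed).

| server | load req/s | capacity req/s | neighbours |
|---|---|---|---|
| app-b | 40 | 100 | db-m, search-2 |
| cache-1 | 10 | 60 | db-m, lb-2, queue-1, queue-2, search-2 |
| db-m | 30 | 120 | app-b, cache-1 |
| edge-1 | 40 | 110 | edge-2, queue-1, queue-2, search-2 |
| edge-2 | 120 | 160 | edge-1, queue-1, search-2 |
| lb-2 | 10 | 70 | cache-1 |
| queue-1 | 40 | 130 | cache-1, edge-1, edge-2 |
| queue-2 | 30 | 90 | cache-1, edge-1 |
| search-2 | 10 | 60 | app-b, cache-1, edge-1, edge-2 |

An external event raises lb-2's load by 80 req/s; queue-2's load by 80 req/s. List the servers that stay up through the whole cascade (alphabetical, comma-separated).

Round 1 — lb-2 at 90 > 70; queue-2 at 110 > 90. lb-2, queue-2 crash.
  lb-2 sheds 90 req/s to cache-1: 90 each.
    cache-1: 10+90 = 100 > 60
  queue-2 sheds 110 req/s to cache-1, edge-1: 55 each.
    cache-1: 100+55 = 155 > 60
    edge-1: 40+55 = 95 ≤ 110
Round 2 — cache-1 crashes.
  cache-1 sheds 155 req/s to db-m, queue-1, search-2: 51 each (2 lost).
    db-m: 30+51 = 81 ≤ 120
    queue-1: 40+51 = 91 ≤ 130
    search-2: 10+51 = 61 > 60
Round 3 — search-2 crashes.
  search-2 sheds 61 req/s to app-b, edge-1, edge-2: 20 each (1 lost).
    app-b: 40+20 = 60 ≤ 100
    edge-1: 95+20 = 115 > 110
    edge-2: 120+20 = 140 ≤ 160
Round 4 — edge-1 crashes.
  edge-1 sheds 115 req/s to edge-2, queue-1: 57 each (1 lost).
    edge-2: 140+57 = 197 > 160
    queue-1: 91+57 = 148 > 130
Round 5 — edge-2, queue-1 crash.
  edge-2 sheds 197 req/s: no online neighbours, lost.
  queue-1 sheds 148 req/s: no online neighbours, lost.
No further crashes.

app-b, db-m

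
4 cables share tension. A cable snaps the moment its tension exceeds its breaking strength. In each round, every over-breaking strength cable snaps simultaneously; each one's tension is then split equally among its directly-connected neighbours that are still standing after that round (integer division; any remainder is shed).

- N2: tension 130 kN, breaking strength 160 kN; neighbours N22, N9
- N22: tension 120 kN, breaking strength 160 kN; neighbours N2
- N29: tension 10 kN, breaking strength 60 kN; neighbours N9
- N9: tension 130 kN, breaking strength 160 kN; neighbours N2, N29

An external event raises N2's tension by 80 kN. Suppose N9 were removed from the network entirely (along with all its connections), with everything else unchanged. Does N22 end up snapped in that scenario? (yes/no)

With N9 removed:
Round 1 — N2 at 210 > 160. N2 snaps.
  N2 sheds 210 kN to N22: 210 each.
    N22: 120+210 = 330 > 160
Round 2 — N22 snaps.
  N22 sheds 330 kN: no online neighbours, lost.
No further breaks.

yes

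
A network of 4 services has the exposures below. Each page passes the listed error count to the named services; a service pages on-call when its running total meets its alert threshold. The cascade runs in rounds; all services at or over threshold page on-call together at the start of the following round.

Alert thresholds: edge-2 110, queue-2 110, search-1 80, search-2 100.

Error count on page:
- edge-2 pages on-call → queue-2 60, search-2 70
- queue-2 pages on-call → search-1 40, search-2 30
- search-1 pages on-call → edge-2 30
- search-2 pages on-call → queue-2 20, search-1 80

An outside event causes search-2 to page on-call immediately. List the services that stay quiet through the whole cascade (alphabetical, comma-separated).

edge-2, queue-2

Round 1 — search-2 pages on-call (initial).
  queue-2: +20 → 20 < 110
  search-1: +80 → 80 ≥ 80
Round 2 — search-1 pages on-call.
  edge-2: +30 → 30 < 110
No further pages.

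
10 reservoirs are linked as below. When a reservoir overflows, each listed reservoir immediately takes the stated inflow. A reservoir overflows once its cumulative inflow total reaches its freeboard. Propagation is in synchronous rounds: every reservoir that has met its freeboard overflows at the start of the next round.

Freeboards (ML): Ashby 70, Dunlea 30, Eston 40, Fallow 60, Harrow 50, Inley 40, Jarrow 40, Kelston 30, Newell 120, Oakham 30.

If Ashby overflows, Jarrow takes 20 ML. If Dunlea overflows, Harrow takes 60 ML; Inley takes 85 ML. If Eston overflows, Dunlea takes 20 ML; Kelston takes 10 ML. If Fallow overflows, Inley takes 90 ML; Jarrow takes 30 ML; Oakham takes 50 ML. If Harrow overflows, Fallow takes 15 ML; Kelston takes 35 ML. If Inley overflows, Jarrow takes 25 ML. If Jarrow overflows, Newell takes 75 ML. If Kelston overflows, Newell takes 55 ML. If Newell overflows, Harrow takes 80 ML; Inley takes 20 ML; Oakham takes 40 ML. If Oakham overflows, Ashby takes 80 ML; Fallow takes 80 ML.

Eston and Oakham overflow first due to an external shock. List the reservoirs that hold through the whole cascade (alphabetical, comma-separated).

Dunlea, Harrow, Kelston, Newell

Round 1 — Eston, Oakham overflow (initial).
  Ashby: +80 → 80 ≥ 70
  Dunlea: +20 → 20 < 30
  Fallow: +80 → 80 ≥ 60
  Kelston: +10 → 10 < 30
Round 2 — Ashby, Fallow overflow.
  Inley: +90 → 90 ≥ 40
  Jarrow: +20+30 → 50 ≥ 40
Round 3 — Inley, Jarrow overflow.
  Newell: +75 → 75 < 120
No further overflows.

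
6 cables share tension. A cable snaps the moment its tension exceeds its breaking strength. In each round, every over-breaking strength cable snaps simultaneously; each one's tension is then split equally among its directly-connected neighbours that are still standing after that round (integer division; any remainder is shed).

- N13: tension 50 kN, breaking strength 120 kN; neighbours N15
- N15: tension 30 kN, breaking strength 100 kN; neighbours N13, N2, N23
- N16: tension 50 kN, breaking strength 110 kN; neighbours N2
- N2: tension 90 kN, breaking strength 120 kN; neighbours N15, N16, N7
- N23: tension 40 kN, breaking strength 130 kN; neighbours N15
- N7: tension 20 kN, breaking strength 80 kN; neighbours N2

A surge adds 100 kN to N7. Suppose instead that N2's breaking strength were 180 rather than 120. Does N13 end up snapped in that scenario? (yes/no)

With N2's breaking strength at 180:
Round 1 — N7 at 120 > 80. N7 snaps.
  N7 sheds 120 kN to N2: 120 each.
    N2: 90+120 = 210 > 180
Round 2 — N2 snaps.
  N2 sheds 210 kN to N15, N16: 105 each.
    N15: 30+105 = 135 > 100
    N16: 50+105 = 155 > 110
Round 3 — N15, N16 snap.
  N15 sheds 135 kN to N13, N23: 67 each (1 lost).
    N13: 50+67 = 117 ≤ 120
    N23: 40+67 = 107 ≤ 130
  N16 sheds 155 kN: no online neighbours, lost.
No further breaks.

no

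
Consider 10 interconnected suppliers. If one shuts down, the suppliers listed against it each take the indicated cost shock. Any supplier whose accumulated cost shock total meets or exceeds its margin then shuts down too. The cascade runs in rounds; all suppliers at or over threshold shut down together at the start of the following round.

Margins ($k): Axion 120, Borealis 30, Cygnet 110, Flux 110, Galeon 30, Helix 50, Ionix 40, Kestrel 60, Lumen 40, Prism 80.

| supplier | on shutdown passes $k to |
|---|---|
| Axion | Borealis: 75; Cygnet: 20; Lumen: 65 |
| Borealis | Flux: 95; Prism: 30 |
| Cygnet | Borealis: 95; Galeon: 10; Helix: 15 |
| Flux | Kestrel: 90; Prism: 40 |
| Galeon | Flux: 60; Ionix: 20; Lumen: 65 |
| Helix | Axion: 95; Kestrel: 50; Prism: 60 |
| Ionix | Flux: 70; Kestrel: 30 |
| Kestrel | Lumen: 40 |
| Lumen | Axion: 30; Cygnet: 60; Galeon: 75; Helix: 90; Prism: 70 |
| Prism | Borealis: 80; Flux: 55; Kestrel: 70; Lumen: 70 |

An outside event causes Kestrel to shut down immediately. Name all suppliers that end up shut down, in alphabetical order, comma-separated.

Round 1 — Kestrel shuts down (initial).
  Lumen: +40 → 40 ≥ 40
Round 2 — Lumen shuts down.
  Axion: +30 → 30 < 120
  Cygnet: +60 → 60 < 110
  Galeon: +75 → 75 ≥ 30
  Helix: +90 → 90 ≥ 50
  Prism: +70 → 70 < 80
Round 3 — Galeon, Helix shut down.
  Axion: +95 → 125 ≥ 120
  Flux: +60 → 60 < 110
  Ionix: +20 → 20 < 40
  Prism: +60 → 130 ≥ 80
Round 4 — Axion, Prism shut down.
  Borealis: +75+80 → 155 ≥ 30
  Cygnet: +20 → 80 < 110
  Flux: +55 → 115 ≥ 110
Round 5 — Borealis, Flux shut down.
No further shutdowns.

Axion, Borealis, Flux, Galeon, Helix, Kestrel, Lumen, Prism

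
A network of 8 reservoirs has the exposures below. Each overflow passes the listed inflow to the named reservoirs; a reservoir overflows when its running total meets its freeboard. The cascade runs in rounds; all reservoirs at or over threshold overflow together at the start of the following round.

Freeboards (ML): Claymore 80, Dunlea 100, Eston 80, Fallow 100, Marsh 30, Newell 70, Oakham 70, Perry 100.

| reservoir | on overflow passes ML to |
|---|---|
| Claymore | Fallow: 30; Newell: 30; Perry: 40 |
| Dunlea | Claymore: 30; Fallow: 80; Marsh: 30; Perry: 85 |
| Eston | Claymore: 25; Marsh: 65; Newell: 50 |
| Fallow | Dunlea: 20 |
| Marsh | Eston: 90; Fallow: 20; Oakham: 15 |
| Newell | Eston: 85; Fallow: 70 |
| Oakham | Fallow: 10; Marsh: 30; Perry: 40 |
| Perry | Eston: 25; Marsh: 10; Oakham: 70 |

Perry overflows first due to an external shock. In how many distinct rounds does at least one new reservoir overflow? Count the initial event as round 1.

4

Round 1 — Perry overflows (initial).
  Eston: +25 → 25 < 80
  Marsh: +10 → 10 < 30
  Oakham: +70 → 70 ≥ 70
Round 2 — Oakham overflows.
  Fallow: +10 → 10 < 100
  Marsh: +30 → 40 ≥ 30
Round 3 — Marsh overflows.
  Eston: +90 → 115 ≥ 80
  Fallow: +20 → 30 < 100
Round 4 — Eston overflows.
  Claymore: +25 → 25 < 80
  Newell: +50 → 50 < 70
No further overflows.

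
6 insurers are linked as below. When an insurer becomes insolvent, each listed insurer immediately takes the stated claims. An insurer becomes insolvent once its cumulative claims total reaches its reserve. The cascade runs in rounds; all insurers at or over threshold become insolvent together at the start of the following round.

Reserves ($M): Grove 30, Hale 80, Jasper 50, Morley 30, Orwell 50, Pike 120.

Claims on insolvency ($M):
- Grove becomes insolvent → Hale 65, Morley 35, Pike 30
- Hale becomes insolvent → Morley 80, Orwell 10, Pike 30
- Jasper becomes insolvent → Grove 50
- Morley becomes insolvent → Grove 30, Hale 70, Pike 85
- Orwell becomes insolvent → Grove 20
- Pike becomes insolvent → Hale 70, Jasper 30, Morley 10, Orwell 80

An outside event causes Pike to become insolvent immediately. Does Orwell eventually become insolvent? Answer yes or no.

Round 1 — Pike becomes insolvent (initial).
  Hale: +70 → 70 < 80
  Jasper: +30 → 30 < 50
  Morley: +10 → 10 < 30
  Orwell: +80 → 80 ≥ 50
Round 2 — Orwell becomes insolvent.
  Grove: +20 → 20 < 30
No further insolvencies.

yes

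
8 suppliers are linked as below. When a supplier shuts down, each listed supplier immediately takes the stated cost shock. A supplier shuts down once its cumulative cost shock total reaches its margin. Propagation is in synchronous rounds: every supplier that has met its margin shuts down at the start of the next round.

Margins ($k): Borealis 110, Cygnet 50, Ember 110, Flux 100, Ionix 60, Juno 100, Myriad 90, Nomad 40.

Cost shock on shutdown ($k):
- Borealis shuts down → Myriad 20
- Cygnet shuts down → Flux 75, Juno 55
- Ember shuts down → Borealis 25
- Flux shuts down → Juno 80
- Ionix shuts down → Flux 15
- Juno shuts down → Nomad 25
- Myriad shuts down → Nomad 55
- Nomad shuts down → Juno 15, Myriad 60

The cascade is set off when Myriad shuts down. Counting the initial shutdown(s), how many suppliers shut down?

Round 1 — Myriad shuts down (initial).
  Nomad: +55 → 55 ≥ 40
Round 2 — Nomad shuts down.
  Juno: +15 → 15 < 100
No further shutdowns.

2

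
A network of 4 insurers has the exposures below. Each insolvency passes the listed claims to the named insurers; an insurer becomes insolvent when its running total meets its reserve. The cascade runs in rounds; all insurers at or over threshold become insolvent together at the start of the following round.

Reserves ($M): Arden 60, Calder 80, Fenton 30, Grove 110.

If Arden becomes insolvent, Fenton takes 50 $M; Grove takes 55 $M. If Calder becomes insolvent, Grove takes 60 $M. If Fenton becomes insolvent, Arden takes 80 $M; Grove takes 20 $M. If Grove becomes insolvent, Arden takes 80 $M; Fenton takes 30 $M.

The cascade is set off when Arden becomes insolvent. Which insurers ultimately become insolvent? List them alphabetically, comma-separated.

Round 1 — Arden becomes insolvent (initial).
  Fenton: +50 → 50 ≥ 30
  Grove: +55 → 55 < 110
Round 2 — Fenton becomes insolvent.
  Grove: +20 → 75 < 110
No further insolvencies.

Arden, Fenton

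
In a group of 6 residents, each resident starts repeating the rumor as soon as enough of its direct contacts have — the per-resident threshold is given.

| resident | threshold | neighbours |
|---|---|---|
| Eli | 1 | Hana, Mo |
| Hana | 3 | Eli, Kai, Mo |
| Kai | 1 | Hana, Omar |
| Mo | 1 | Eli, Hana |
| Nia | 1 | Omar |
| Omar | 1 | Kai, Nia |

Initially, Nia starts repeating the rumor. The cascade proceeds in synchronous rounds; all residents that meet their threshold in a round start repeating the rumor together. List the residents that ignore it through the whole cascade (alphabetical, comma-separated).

Eli, Hana, Mo

Round 1 — Nia starts repeating the rumor (initial).
Round 2 — checking thresholds:
  Omar: 1 of 2 neighbours ≥ 1, starts repeating the rumor.
Round 3 — checking thresholds:
  Kai: 1 of 2 neighbours ≥ 1, starts repeating the rumor.
Round 4 — no new spreads; cascade stops.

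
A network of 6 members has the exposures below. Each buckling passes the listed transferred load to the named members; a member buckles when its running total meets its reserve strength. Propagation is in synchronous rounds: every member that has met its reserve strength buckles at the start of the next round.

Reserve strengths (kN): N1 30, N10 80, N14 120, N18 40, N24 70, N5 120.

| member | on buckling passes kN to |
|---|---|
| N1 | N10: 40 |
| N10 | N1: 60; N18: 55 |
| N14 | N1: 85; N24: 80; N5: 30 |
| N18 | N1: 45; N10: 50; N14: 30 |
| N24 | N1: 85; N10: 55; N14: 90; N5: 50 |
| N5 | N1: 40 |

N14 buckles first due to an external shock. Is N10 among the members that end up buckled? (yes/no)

yes

Round 1 — N14 buckles (initial).
  N1: +85 → 85 ≥ 30
  N24: +80 → 80 ≥ 70
  N5: +30 → 30 < 120
Round 2 — N1, N24 buckle.
  N10: +40+55 → 95 ≥ 80
  N5: +50 → 80 < 120
Round 3 — N10 buckles.
  N18: +55 → 55 ≥ 40
Round 4 — N18 buckles.
No further bucklings.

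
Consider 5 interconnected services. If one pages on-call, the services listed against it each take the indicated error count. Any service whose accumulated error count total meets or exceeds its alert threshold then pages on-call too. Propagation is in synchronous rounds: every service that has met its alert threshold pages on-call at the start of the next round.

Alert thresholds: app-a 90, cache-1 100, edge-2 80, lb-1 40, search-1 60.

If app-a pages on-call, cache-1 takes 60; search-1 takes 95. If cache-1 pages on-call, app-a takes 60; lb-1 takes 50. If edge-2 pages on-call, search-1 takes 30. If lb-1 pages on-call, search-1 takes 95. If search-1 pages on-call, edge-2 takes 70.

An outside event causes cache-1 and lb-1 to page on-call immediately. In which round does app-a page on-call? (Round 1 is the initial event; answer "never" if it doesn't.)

Round 1 — cache-1, lb-1 page on-call (initial).
  app-a: +60 → 60 < 90
  search-1: +95 → 95 ≥ 60
Round 2 — search-1 pages on-call.
  edge-2: +70 → 70 < 80
No further pages.

never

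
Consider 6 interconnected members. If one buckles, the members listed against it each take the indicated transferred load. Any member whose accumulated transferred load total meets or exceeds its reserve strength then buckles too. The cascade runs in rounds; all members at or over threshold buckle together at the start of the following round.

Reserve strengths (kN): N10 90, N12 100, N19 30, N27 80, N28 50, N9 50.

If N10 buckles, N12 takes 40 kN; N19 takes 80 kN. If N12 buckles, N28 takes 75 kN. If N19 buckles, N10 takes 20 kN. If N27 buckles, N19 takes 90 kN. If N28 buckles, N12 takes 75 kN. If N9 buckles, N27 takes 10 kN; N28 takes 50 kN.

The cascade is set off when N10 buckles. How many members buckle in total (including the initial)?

2

Round 1 — N10 buckles (initial).
  N12: +40 → 40 < 100
  N19: +80 → 80 ≥ 30
Round 2 — N19 buckles.
No further bucklings.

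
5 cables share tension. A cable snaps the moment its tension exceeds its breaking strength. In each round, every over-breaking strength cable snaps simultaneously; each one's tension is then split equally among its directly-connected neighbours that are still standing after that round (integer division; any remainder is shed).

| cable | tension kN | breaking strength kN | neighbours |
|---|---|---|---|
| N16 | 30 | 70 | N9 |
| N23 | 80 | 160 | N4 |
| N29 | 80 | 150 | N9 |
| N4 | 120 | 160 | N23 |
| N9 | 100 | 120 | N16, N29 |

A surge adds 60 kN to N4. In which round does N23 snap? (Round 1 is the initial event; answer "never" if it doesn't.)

2

Round 1 — N4 at 180 > 160. N4 snaps.
  N4 sheds 180 kN to N23: 180 each.
    N23: 80+180 = 260 > 160
Round 2 — N23 snaps.
  N23 sheds 260 kN: no online neighbours, lost.
No further breaks.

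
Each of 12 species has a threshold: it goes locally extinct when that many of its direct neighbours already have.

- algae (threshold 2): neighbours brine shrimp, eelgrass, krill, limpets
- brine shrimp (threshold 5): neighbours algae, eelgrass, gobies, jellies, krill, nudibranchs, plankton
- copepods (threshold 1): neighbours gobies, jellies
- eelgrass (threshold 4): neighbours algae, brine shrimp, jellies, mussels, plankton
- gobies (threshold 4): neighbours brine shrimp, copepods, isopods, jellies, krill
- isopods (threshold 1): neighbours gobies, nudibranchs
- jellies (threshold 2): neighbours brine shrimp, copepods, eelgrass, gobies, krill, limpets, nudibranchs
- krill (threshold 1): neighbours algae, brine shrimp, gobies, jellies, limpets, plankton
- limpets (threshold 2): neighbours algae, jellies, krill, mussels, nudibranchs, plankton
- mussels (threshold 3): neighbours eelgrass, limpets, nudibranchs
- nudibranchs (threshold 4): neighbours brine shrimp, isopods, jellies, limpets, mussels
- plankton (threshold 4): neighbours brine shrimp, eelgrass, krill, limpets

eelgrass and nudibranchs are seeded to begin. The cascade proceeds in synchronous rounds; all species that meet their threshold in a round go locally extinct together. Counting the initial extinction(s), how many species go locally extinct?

12

Round 1 — eelgrass, nudibranchs go locally extinct (initial).
Round 2 — checking thresholds:
  algae: 1 of 4 neighbours < 2, below threshold.
  brine shrimp: 2 of 7 neighbours < 5, below threshold.
  isopods: 1 of 2 neighbours ≥ 1, goes locally extinct.
  jellies: 2 of 7 neighbours ≥ 2, goes locally extinct.
  limpets: 1 of 6 neighbours < 2, below threshold.
  mussels: 2 of 3 neighbours < 3, below threshold.
  plankton: 1 of 4 neighbours < 4, below threshold.
Round 3 — checking thresholds:
  algae: 1 of 4 neighbours < 2, below threshold.
  brine shrimp: 3 of 7 neighbours < 5, below threshold.
  copepods: 1 of 2 neighbours ≥ 1, goes locally extinct.
  gobies: 2 of 5 neighbours < 4, below threshold.
  krill: 1 of 6 neighbours ≥ 1, goes locally extinct.
  limpets: 2 of 6 neighbours ≥ 2, goes locally extinct.
  mussels: 2 of 3 neighbours < 3, below threshold.
  plankton: 1 of 4 neighbours < 4, below threshold.
Round 4 — checking thresholds:
  algae: 3 of 4 neighbours ≥ 2, goes locally extinct.
  brine shrimp: 4 of 7 neighbours < 5, below threshold.
  gobies: 4 of 5 neighbours ≥ 4, goes locally extinct.
  mussels: 3 of 3 neighbours ≥ 3, goes locally extinct.
  plankton: 3 of 4 neighbours < 4, below threshold.
Round 5 — checking thresholds:
  brine shrimp: 6 of 7 neighbours ≥ 5, goes locally extinct.
  plankton: 3 of 4 neighbours < 4, below threshold.
Round 6 — checking thresholds:
  plankton: 4 of 4 neighbours ≥ 4, goes locally extinct.
Round 7 — no new extinctions; cascade stops.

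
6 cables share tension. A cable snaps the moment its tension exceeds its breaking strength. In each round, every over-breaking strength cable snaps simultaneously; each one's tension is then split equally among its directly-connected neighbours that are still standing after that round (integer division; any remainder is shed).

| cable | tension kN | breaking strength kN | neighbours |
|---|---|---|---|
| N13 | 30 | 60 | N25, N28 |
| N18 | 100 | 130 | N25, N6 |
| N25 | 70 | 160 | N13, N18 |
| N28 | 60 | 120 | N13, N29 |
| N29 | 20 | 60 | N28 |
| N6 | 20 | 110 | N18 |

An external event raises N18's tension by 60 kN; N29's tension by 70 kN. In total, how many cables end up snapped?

Round 1 — N18 at 160 > 130; N29 at 90 > 60. N18, N29 snap.
  N18 sheds 160 kN to N25, N6: 80 each.
    N25: 70+80 = 150 ≤ 160
    N6: 20+80 = 100 ≤ 110
  N29 sheds 90 kN to N28: 90 each.
    N28: 60+90 = 150 > 120
Round 2 — N28 snaps.
  N28 sheds 150 kN to N13: 150 each.
    N13: 30+150 = 180 > 60
Round 3 — N13 snaps.
  N13 sheds 180 kN to N25: 180 each.
    N25: 150+180 = 330 > 160
Round 4 — N25 snaps.
  N25 sheds 330 kN: no online neighbours, lost.
No further breaks.

5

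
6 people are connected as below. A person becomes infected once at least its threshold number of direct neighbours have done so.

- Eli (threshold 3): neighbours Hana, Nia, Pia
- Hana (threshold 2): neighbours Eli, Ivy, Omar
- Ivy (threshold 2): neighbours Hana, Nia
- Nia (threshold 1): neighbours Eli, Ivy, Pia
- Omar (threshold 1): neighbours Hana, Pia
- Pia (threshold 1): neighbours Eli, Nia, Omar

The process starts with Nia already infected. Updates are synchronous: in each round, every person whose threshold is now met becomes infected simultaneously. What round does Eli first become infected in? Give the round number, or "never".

Round 1 — Nia becomes infected (initial).
Round 2 — checking thresholds:
  Eli: 1 of 3 neighbours < 3, not yet.
  Ivy: 1 of 2 neighbours < 2, not yet.
  Pia: 1 of 3 neighbours ≥ 1, becomes infected.
Round 3 — checking thresholds:
  Eli: 2 of 3 neighbours < 3, not yet.
  Ivy: 1 of 2 neighbours < 2, not yet.
  Omar: 1 of 2 neighbours ≥ 1, becomes infected.
Round 4 — no new infections; cascade stops.

never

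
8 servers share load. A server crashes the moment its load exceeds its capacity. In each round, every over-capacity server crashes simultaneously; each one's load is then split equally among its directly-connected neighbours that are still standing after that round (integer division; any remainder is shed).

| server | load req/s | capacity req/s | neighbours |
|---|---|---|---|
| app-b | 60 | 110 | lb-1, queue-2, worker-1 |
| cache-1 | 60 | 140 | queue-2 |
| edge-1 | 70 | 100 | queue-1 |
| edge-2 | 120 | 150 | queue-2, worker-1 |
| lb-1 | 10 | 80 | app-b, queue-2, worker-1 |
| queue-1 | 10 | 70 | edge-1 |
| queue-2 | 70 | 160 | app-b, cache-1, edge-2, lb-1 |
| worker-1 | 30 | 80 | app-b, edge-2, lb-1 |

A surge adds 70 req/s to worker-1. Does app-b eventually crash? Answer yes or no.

Round 1 — worker-1 at 100 > 80. worker-1 crashes.
  worker-1 sheds 100 req/s to app-b, edge-2, lb-1: 33 each (1 lost).
    app-b: 60+33 = 93 ≤ 110
    edge-2: 120+33 = 153 > 150
    lb-1: 10+33 = 43 ≤ 80
Round 2 — edge-2 crashes.
  edge-2 sheds 153 req/s to queue-2: 153 each.
    queue-2: 70+153 = 223 > 160
Round 3 — queue-2 crashes.
  queue-2 sheds 223 req/s to app-b, cache-1, lb-1: 74 each (1 lost).
    app-b: 93+74 = 167 > 110
    cache-1: 60+74 = 134 ≤ 140
    lb-1: 43+74 = 117 > 80
Round 4 — app-b, lb-1 crash.
  app-b sheds 167 req/s: no online neighbours, lost.
  lb-1 sheds 117 req/s: no online neighbours, lost.
No further crashes.

yes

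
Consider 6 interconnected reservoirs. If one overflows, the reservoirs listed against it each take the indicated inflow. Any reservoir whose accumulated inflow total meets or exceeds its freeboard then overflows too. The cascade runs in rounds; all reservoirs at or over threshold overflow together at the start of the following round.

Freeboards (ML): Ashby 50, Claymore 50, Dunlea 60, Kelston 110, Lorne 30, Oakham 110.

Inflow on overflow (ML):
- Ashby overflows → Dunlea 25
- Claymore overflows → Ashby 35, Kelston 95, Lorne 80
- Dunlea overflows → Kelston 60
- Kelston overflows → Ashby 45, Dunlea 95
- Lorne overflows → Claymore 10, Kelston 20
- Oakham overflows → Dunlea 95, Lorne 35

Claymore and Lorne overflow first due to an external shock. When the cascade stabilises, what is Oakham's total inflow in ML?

Round 1 — Claymore, Lorne overflow (initial).
  Ashby: +35 → 35 < 50
  Kelston: +95+20 → 115 ≥ 110
Round 2 — Kelston overflows.
  Ashby: +45 → 80 ≥ 50
  Dunlea: +95 → 95 ≥ 60
Round 3 — Ashby, Dunlea overflow.
No further overflows.

0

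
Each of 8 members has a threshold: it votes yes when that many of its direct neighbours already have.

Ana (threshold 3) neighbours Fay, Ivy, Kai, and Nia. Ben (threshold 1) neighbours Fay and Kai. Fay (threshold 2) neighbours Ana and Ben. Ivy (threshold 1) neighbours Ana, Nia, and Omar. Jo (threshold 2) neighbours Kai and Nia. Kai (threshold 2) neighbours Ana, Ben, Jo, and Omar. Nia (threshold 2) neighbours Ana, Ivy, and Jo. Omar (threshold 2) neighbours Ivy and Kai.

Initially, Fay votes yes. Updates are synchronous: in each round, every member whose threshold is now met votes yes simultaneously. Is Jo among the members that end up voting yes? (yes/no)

Round 1 — Fay votes yes (initial).
Round 2 — checking thresholds:
  Ana: 1 of 4 neighbours < 3, holds.
  Ben: 1 of 2 neighbours ≥ 1, votes yes.
Round 3 — no new yes votes; cascade stops.

no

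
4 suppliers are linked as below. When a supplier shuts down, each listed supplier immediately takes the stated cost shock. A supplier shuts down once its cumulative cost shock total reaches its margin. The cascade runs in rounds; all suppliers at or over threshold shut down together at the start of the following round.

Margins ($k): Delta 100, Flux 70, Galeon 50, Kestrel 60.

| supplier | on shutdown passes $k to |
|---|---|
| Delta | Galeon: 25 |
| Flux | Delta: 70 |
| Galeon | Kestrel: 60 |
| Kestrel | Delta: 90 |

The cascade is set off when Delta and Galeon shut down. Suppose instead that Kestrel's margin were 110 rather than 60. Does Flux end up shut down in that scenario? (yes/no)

no

With Kestrel's margin at 110:
Round 1 — Delta, Galeon shut down (initial).
  Kestrel: +60 → 60 < 110
No further shutdowns.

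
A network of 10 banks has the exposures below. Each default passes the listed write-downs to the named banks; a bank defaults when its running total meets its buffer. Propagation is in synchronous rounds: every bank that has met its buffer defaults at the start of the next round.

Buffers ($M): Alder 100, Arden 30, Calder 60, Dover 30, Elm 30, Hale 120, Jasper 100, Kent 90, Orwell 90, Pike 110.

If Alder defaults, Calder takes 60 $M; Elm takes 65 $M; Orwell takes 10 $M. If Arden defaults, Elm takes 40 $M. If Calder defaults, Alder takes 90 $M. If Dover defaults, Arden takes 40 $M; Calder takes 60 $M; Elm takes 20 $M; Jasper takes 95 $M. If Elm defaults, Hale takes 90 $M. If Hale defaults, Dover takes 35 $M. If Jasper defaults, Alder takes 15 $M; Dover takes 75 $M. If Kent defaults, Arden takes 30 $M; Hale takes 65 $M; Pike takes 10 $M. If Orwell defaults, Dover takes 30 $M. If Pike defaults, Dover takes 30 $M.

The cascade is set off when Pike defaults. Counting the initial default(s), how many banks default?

5

Round 1 — Pike defaults (initial).
  Dover: +30 → 30 ≥ 30
Round 2 — Dover defaults.
  Arden: +40 → 40 ≥ 30
  Calder: +60 → 60 ≥ 60
  Elm: +20 → 20 < 30
  Jasper: +95 → 95 < 100
Round 3 — Arden, Calder default.
  Alder: +90 → 90 < 100
  Elm: +40 → 60 ≥ 30
Round 4 — Elm defaults.
  Hale: +90 → 90 < 120
No further defaults.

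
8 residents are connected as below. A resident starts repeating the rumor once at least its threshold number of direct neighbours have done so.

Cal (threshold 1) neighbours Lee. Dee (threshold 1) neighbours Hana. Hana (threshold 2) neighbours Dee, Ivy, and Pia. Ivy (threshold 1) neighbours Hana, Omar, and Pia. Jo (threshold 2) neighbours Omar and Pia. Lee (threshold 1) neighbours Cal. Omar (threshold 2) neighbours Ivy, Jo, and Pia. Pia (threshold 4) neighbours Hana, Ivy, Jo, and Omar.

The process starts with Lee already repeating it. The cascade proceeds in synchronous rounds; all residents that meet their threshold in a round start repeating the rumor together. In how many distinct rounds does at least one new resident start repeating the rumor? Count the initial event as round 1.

Round 1 — Lee starts repeating the rumor (initial).
Round 2 — checking thresholds:
  Cal: 1 of 1 neighbours ≥ 1, starts repeating the rumor.
Round 3 — no new spreads; cascade stops.

2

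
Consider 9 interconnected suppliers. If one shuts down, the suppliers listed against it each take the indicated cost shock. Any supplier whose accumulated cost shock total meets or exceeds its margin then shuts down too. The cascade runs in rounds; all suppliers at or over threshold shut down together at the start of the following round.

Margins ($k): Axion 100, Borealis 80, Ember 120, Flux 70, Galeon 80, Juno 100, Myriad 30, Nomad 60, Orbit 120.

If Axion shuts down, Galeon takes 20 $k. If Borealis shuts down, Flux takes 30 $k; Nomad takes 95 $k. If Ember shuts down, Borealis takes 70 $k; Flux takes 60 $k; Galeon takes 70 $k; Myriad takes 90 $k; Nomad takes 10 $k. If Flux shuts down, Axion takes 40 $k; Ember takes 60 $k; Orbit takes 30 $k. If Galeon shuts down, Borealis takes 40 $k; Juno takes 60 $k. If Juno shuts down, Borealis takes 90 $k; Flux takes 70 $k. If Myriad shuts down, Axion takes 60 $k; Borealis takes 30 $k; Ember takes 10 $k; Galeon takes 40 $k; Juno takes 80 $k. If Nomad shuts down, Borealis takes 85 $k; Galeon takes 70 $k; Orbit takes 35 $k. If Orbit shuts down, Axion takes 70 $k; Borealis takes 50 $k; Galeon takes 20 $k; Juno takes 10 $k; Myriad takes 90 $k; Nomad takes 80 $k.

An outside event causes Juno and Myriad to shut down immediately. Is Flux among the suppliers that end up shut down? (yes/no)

yes

Round 1 — Juno, Myriad shut down (initial).
  Axion: +60 → 60 < 100
  Borealis: +90+30 → 120 ≥ 80
  Ember: +10 → 10 < 120
  Flux: +70 → 70 ≥ 70
  Galeon: +40 → 40 < 80
Round 2 — Borealis, Flux shut down.
  Axion: +40 → 100 ≥ 100
  Ember: +60 → 70 < 120
  Nomad: +95 → 95 ≥ 60
  Orbit: +30 → 30 < 120
Round 3 — Axion, Nomad shut down.
  Galeon: +20+70 → 130 ≥ 80
  Orbit: +35 → 65 < 120
Round 4 — Galeon shuts down.
No further shutdowns.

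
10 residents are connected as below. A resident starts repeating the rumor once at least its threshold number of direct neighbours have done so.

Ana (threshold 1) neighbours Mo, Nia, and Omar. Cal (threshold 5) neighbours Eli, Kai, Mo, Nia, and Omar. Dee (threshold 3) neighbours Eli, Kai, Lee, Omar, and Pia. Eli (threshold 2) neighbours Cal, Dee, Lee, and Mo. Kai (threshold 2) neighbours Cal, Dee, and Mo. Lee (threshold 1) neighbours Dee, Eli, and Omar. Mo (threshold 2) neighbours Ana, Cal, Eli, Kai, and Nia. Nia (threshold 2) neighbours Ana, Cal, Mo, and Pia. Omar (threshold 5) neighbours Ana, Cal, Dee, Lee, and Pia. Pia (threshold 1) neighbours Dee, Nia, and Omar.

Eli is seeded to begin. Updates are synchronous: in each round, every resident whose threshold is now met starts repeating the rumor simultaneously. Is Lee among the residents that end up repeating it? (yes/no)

Round 1 — Eli starts repeating the rumor (initial).
Round 2 — checking thresholds:
  Cal: 1 of 5 neighbours < 5, not yet.
  Dee: 1 of 5 neighbours < 3, not yet.
  Lee: 1 of 3 neighbours ≥ 1, starts repeating the rumor.
  Mo: 1 of 5 neighbours < 2, not yet.
Round 3 — no new spreads; cascade stops.

yes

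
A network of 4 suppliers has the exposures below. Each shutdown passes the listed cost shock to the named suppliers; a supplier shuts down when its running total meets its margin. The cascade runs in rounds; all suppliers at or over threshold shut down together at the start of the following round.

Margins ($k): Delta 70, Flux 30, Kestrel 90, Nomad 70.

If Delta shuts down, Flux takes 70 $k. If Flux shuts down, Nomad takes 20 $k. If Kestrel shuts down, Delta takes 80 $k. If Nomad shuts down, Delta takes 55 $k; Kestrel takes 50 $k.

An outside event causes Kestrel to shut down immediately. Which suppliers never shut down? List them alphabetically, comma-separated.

Round 1 — Kestrel shuts down (initial).
  Delta: +80 → 80 ≥ 70
Round 2 — Delta shuts down.
  Flux: +70 → 70 ≥ 30
Round 3 — Flux shuts down.
  Nomad: +20 → 20 < 70
No further shutdowns.

Nomad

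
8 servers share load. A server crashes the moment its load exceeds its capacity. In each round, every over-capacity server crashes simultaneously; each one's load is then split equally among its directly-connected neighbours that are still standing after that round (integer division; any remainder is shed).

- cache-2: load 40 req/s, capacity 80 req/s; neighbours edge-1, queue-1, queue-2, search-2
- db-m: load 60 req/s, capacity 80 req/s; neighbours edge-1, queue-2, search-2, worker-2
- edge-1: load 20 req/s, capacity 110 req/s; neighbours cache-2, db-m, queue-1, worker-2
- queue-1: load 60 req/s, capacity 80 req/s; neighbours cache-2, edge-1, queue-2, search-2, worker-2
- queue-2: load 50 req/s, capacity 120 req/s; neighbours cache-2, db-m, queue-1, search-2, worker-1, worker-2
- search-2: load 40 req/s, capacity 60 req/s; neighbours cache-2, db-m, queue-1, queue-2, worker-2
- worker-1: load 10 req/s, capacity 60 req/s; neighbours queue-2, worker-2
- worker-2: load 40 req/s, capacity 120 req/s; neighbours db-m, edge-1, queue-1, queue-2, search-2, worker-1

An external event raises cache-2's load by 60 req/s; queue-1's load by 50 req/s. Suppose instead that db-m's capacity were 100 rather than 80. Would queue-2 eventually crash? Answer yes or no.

yes

With db-m's capacity at 100:
Round 1 — cache-2 at 100 > 80; queue-1 at 110 > 80. cache-2, queue-1 crash.
  cache-2 sheds 100 req/s to edge-1, queue-2, search-2: 33 each (1 lost).
    edge-1: 20+33 = 53 ≤ 110
    queue-2: 50+33 = 83 ≤ 120
    search-2: 40+33 = 73 > 60
  queue-1 sheds 110 req/s to edge-1, queue-2, search-2, worker-2: 27 each (2 lost).
    edge-1: 53+27 = 80 ≤ 110
    queue-2: 83+27 = 110 ≤ 120
    search-2: 73+27 = 100 > 60
    worker-2: 40+27 = 67 ≤ 120
Round 2 — search-2 crashes.
  search-2 sheds 100 req/s to db-m, queue-2, worker-2: 33 each (1 lost).
    db-m: 60+33 = 93 ≤ 100
    queue-2: 110+33 = 143 > 120
    worker-2: 67+33 = 100 ≤ 120
Round 3 — queue-2 crashes.
  queue-2 sheds 143 req/s to db-m, worker-1, worker-2: 47 each (2 lost).
    db-m: 93+47 = 140 > 100
    worker-1: 10+47 = 57 ≤ 60
    worker-2: 100+47 = 147 > 120
Round 4 — db-m, worker-2 crash.
  db-m sheds 140 req/s to edge-1: 140 each.
    edge-1: 80+140 = 220 > 110
  worker-2 sheds 147 req/s to edge-1, worker-1: 73 each (1 lost).
    edge-1: 220+73 = 293 > 110
    worker-1: 57+73 = 130 > 60
Round 5 — edge-1, worker-1 crash.
  edge-1 sheds 293 req/s: no online neighbours, lost.
  worker-1 sheds 130 req/s: no online neighbours, lost.
No further crashes.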